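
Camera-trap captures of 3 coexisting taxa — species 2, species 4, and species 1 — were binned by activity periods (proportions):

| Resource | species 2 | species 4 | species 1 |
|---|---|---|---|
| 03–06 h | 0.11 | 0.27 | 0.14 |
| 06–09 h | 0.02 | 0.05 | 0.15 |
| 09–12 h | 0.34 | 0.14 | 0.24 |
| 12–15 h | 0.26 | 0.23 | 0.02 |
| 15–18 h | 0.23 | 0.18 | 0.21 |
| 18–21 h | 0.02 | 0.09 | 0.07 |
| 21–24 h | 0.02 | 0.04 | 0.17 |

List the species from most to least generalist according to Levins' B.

species 1 > species 4 > species 2

Σp_2ᵢ² = 0.11² + 0.02² + 0.34² + 0.26² + 0.23² + 0.02² + 0.02² = 0.0121 + 0.0004 + 0.1156 + 0.0676 + 0.0529 + 0.0004 + 0.0004 = 0.2494
B_2 = 1 / 0.2494 = 4.0096
Σp_4ᵢ² = 0.27² + 0.05² + 0.14² + 0.23² + 0.18² + 0.09² + 0.04² = 0.0729 + 0.0025 + 0.0196 + 0.0529 + 0.0324 + 0.0081 + 0.0016 = 0.1900
B_4 = 1 / 0.1900 = 5.2632
Σp_1ᵢ² = 0.14² + 0.15² + 0.24² + 0.02² + 0.21² + 0.07² + 0.17² = 0.0196 + 0.0225 + 0.0576 + 0.0004 + 0.0441 + 0.0049 + 0.0289 = 0.1780
B_1 = 1 / 0.1780 = 5.6180
Ranking by B (broadest → narrowest): species 1 (5.62) > species 4 (5.26) > species 2 (4.01)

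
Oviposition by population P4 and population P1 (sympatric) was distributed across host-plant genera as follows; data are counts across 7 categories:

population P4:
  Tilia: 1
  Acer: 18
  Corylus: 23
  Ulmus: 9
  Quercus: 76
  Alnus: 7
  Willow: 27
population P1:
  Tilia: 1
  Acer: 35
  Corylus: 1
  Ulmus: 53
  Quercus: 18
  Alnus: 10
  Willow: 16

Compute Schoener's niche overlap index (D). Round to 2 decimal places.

Proportions for population P4 (n=161): 1/161=0.0062, 18/161=0.1118, 23/161=0.1429, 9/161=0.0559, 76/161=0.4720, 7/161=0.0435, 27/161=0.1677
Proportions for population P1 (n=134): 1/134=0.0075, 35/134=0.2612, 1/134=0.0075, 53/134=0.3955, 18/134=0.1343, 10/134=0.0746, 16/134=0.1194
Σ|p₁ᵢ − p₂ᵢ| = 0.0013 + 0.1494 + 0.1354 + 0.3396 + 0.3377 + 0.0311 + 0.0483 = 1.0428
D = 1 − ½ × 1.0428 = 1 − 0.52140 = 0.47860

0.48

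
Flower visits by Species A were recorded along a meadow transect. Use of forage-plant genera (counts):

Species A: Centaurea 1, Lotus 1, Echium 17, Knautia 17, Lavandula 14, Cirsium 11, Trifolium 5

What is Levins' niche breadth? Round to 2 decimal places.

Proportions for Species A (n=66): 1/66=0.0152, 1/66=0.0152, 17/66=0.2576, 17/66=0.2576, 14/66=0.2121, 11/66=0.1667, 5/66=0.0758
Σpᵢ² = 0.0152² + 0.0152² + 0.2576² + 0.2576² + 0.2121² + 0.1667² + 0.0758² = 0.000231 + 0.000231 + 0.066358 + 0.066358 + 0.044986 + 0.027789 + 0.005746 = 0.211699
B = 1 / 0.211699 = 4.7237

4.72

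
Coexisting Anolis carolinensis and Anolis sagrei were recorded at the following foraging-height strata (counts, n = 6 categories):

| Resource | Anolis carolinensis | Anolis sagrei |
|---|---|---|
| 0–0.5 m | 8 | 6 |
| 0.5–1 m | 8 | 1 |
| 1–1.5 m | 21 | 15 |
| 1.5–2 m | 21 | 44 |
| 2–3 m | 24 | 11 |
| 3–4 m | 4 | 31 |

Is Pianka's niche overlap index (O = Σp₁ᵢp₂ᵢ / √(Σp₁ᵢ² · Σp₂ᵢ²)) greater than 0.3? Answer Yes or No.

Yes

Proportions for Anolis carolinensis (n=86): 8/86=0.0930, 8/86=0.0930, 21/86=0.2442, 21/86=0.2442, 24/86=0.2791, 4/86=0.0465
Proportions for Anolis sagrei (n=108): 6/108=0.0556, 1/108=0.0093, 15/108=0.1389, 44/108=0.4074, 11/108=0.1019, 31/108=0.2870
Σ p₁ᵢp₂ᵢ = 0.005171 + 0.000865 + 0.033919 + 0.099487 + 0.028440 + 0.013346 = 0.181228
Σp_1ᵢ² = 0.0930² + 0.0930² + 0.2442² + 0.2442² + 0.2791² + 0.0465² = 0.008649 + 0.008649 + 0.059634 + 0.059634 + 0.077897 + 0.002162 = 0.216625
Σp_2ᵢ² = 0.0556² + 0.0093² + 0.1389² + 0.4074² + 0.1019² + 0.2870² = 0.003091 + 0.000086 + 0.019293 + 0.165975 + 0.010384 + 0.082369 = 0.281198
O = 0.181228 / √(0.216625 × 0.281198) = 0.181228 / 0.2468087 = 0.7343
O = 0.7343 > 0.3 → Yes.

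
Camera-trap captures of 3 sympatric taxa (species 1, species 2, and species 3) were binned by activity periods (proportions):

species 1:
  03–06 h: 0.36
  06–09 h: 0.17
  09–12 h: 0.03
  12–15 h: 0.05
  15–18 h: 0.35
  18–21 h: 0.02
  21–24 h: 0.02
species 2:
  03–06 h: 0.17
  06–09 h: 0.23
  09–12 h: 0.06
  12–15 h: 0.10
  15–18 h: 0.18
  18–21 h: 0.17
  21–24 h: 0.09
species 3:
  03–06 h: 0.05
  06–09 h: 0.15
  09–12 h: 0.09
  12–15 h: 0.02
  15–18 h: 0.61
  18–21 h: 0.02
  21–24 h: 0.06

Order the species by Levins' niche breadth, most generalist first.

species 2 > species 1 > species 3

Σp_1ᵢ² = 0.36² + 0.17² + 0.03² + 0.05² + 0.35² + 0.02² + 0.02² = 0.1296 + 0.0289 + 0.0009 + 0.0025 + 0.1225 + 0.0004 + 0.0004 = 0.2852
B_1 = 1 / 0.2852 = 3.5063
Σp_2ᵢ² = 0.17² + 0.23² + 0.06² + 0.10² + 0.18² + 0.17² + 0.09² = 0.0289 + 0.0529 + 0.0036 + 0.0100 + 0.0324 + 0.0289 + 0.0081 = 0.1648
B_2 = 1 / 0.1648 = 6.0680
Σp_3ᵢ² = 0.05² + 0.15² + 0.09² + 0.02² + 0.61² + 0.02² + 0.06² = 0.0025 + 0.0225 + 0.0081 + 0.0004 + 0.3721 + 0.0004 + 0.0036 = 0.4096
B_3 = 1 / 0.4096 = 2.4414
Ranking by B (broadest → narrowest): species 2 (6.07) > species 1 (3.51) > species 3 (2.44)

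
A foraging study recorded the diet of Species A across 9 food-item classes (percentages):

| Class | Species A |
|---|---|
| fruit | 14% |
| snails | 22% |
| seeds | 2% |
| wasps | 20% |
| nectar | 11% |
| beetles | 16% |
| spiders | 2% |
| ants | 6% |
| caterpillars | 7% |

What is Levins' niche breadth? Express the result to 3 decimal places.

Convert percentages to proportions (divide by 100).
Σpᵢ² = 0.14² + 0.22² + 0.02² + 0.20² + 0.11² + 0.16² + 0.02² + 0.06² + 0.07² = 0.0196 + 0.0484 + 0.0004 + 0.0400 + 0.0121 + 0.0256 + 0.0004 + 0.0036 + 0.0049 = 0.1550
B = 1 / 0.1550 = 6.45161

6.452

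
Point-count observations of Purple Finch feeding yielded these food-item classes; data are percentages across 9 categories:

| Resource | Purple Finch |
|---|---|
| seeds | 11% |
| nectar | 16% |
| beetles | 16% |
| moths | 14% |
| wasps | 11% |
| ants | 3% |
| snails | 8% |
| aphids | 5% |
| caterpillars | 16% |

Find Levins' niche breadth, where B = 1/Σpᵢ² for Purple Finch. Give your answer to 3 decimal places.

Convert percentages to proportions (divide by 100).
Σpᵢ² = 0.11² + 0.16² + 0.16² + 0.14² + 0.11² + 0.03² + 0.08² + 0.05² + 0.16² = 0.0121 + 0.0256 + 0.0256 + 0.0196 + 0.0121 + 0.0009 + 0.0064 + 0.0025 + 0.0256 = 0.1304
B = 1 / 0.1304 = 7.66871

7.669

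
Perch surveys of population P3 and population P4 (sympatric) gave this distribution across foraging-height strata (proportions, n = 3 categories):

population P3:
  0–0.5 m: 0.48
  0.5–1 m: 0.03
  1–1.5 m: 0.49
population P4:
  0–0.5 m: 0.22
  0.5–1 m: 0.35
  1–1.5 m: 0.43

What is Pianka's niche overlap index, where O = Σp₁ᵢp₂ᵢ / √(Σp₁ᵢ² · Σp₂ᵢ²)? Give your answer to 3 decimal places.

Σ p₁ᵢp₂ᵢ = 0.1056 + 0.0105 + 0.2107 = 0.3268
Σp_1ᵢ² = 0.48² + 0.03² + 0.49² = 0.2304 + 0.0009 + 0.2401 = 0.4714
Σp_2ᵢ² = 0.22² + 0.35² + 0.43² = 0.0484 + 0.1225 + 0.1849 = 0.3558
O = 0.3268 / √(0.4714 × 0.3558) = 0.3268 / 0.409541 = 0.79797

0.798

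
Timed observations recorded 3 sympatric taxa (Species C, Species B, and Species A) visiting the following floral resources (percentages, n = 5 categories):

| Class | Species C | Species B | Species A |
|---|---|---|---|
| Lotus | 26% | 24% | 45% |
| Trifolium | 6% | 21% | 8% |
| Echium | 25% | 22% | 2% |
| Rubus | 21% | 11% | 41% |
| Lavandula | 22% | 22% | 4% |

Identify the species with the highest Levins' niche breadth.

Convert percentages to proportions (divide by 100).
Σp_Cᵢ² = 0.26² + 0.06² + 0.25² + 0.21² + 0.22² = 0.0676 + 0.0036 + 0.0625 + 0.0441 + 0.0484 = 0.2262
B_C = 1 / 0.2262 = 4.4209
Σp_Bᵢ² = 0.24² + 0.21² + 0.22² + 0.11² + 0.22² = 0.0576 + 0.0441 + 0.0484 + 0.0121 + 0.0484 = 0.2106
B_B = 1 / 0.2106 = 4.7483
Σp_Aᵢ² = 0.45² + 0.08² + 0.02² + 0.41² + 0.04² = 0.2025 + 0.0064 + 0.0004 + 0.1681 + 0.0016 = 0.3790
B_A = 1 / 0.3790 = 2.6385
Highest B → broadest niche (most generalist): Species B (B = 4.75).

Species B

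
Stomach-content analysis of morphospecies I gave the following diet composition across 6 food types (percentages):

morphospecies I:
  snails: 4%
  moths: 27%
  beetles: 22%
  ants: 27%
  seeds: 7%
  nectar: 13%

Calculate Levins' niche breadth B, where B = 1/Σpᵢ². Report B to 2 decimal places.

4.60

Convert percentages to proportions (divide by 100).
Σpᵢ² = 0.04² + 0.27² + 0.22² + 0.27² + 0.07² + 0.13² = 0.0016 + 0.0729 + 0.0484 + 0.0729 + 0.0049 + 0.0169 = 0.2176
B = 1 / 0.2176 = 4.5956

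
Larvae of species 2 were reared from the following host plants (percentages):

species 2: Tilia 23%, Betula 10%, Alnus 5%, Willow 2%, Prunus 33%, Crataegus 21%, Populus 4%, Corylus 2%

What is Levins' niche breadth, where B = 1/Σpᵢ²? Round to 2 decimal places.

Convert percentages to proportions (divide by 100).
Σpᵢ² = 0.23² + 0.10² + 0.05² + 0.02² + 0.33² + 0.21² + 0.04² + 0.02² = 0.0529 + 0.0100 + 0.0025 + 0.0004 + 0.1089 + 0.0441 + 0.0016 + 0.0004 = 0.2208
B = 1 / 0.2208 = 4.5290

4.53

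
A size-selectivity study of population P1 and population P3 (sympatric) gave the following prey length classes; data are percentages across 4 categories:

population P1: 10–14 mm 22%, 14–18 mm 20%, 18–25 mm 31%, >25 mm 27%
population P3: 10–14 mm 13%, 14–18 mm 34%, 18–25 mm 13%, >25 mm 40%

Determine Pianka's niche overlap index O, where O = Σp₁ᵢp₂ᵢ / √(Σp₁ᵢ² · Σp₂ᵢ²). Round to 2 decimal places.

0.87

Convert percentages to proportions (divide by 100).
Σ p₁ᵢp₂ᵢ = 0.0286 + 0.0680 + 0.0403 + 0.1080 = 0.2449
Σp_1ᵢ² = 0.22² + 0.20² + 0.31² + 0.27² = 0.0484 + 0.0400 + 0.0961 + 0.0729 = 0.2574
Σp_2ᵢ² = 0.13² + 0.34² + 0.13² + 0.40² = 0.0169 + 0.1156 + 0.0169 + 0.1600 = 0.3094
O = 0.2449 / √(0.2574 × 0.3094) = 0.2449 / 0.28220 = 0.8678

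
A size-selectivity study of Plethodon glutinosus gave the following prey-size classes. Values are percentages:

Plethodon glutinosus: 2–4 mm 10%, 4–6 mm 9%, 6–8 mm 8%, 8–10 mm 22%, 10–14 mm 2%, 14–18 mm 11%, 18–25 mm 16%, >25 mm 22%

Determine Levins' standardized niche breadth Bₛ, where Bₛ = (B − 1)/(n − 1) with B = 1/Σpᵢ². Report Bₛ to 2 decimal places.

Convert percentages to proportions (divide by 100).
Σpᵢ² = 0.10² + 0.09² + 0.08² + 0.22² + 0.02² + 0.11² + 0.16² + 0.22² = 0.0100 + 0.0081 + 0.0064 + 0.0484 + 0.0004 + 0.0121 + 0.0256 + 0.0484 = 0.1594
B = 1 / 0.1594 = 6.2735
Bₛ = (B − 1)/(n − 1) = (6.2735 − 1)/(8 − 1) = 5.2735/7 = 0.7534

0.75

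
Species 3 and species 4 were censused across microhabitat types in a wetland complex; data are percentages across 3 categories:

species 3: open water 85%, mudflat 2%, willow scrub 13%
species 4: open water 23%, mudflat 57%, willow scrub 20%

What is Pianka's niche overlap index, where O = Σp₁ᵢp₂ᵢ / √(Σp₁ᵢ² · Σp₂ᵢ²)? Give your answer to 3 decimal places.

0.419

Convert percentages to proportions (divide by 100).
Σ p₁ᵢp₂ᵢ = 0.1955 + 0.0114 + 0.0260 = 0.2329
Σp_1ᵢ² = 0.85² + 0.02² + 0.13² = 0.7225 + 0.0004 + 0.0169 = 0.7398
Σp_2ᵢ² = 0.23² + 0.57² + 0.20² = 0.0529 + 0.3249 + 0.0400 = 0.4178
O = 0.2329 / √(0.7398 × 0.4178) = 0.2329 / 0.555957 = 0.41892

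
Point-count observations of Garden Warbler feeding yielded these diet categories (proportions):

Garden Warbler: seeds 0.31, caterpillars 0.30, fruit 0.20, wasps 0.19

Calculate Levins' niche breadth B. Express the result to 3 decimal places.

Σpᵢ² = 0.31² + 0.30² + 0.20² + 0.19² = 0.0961 + 0.0900 + 0.0400 + 0.0361 = 0.2622
B = 1 / 0.2622 = 3.81388

3.814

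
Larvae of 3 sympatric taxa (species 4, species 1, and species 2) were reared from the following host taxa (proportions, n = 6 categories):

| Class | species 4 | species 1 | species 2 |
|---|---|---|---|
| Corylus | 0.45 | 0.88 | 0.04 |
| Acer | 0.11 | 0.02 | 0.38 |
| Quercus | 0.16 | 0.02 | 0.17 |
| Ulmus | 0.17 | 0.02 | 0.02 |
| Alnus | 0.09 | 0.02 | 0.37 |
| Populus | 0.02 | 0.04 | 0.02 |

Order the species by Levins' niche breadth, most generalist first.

species 4 > species 2 > species 1

Σp_4ᵢ² = 0.45² + 0.11² + 0.16² + 0.17² + 0.09² + 0.02² = 0.2025 + 0.0121 + 0.0256 + 0.0289 + 0.0081 + 0.0004 = 0.2776
B_4 = 1 / 0.2776 = 3.6023
Σp_1ᵢ² = 0.88² + 0.02² + 0.02² + 0.02² + 0.02² + 0.04² = 0.7744 + 0.0004 + 0.0004 + 0.0004 + 0.0004 + 0.0016 = 0.7776
B_1 = 1 / 0.7776 = 1.2860
Σp_2ᵢ² = 0.04² + 0.38² + 0.17² + 0.02² + 0.37² + 0.02² = 0.0016 + 0.1444 + 0.0289 + 0.0004 + 0.1369 + 0.0004 = 0.3126
B_2 = 1 / 0.3126 = 3.1990
Ranking by B (broadest → narrowest): species 4 (3.60) > species 2 (3.20) > species 1 (1.29)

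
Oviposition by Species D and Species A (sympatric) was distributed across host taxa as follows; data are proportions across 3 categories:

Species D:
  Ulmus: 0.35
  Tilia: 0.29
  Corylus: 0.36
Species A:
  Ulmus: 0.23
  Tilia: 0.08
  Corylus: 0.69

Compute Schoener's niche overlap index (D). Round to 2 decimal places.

Σ|p₁ᵢ − p₂ᵢ| = 0.12 + 0.21 + 0.33 = 0.66
D = 1 − ½ × 0.66 = 1 − 0.330 = 0.6700

0.67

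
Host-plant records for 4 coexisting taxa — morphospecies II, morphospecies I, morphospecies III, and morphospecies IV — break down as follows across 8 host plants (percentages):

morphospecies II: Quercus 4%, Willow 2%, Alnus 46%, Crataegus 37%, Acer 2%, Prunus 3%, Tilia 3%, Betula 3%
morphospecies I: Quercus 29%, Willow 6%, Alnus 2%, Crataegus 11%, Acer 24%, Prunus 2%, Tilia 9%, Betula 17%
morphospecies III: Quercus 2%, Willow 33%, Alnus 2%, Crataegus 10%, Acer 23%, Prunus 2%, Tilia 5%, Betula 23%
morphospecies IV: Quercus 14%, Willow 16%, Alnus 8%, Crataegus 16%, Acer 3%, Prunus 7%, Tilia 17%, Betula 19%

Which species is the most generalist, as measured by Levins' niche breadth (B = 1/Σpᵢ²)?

Convert percentages to proportions (divide by 100).
Σp_IIᵢ² = 0.04² + 0.02² + 0.46² + 0.37² + 0.02² + 0.03² + 0.03² + 0.03² = 0.0016 + 0.0004 + 0.2116 + 0.1369 + 0.0004 + 0.0009 + 0.0009 + 0.0009 = 0.3536
B_II = 1 / 0.3536 = 2.8281
Σp_Iᵢ² = 0.29² + 0.06² + 0.02² + 0.11² + 0.24² + 0.02² + 0.09² + 0.17² = 0.0841 + 0.0036 + 0.0004 + 0.0121 + 0.0576 + 0.0004 + 0.0081 + 0.0289 = 0.1952
B_I = 1 / 0.1952 = 5.1230
Σp_IIIᵢ² = 0.02² + 0.33² + 0.02² + 0.10² + 0.23² + 0.02² + 0.05² + 0.23² = 0.0004 + 0.1089 + 0.0004 + 0.0100 + 0.0529 + 0.0004 + 0.0025 + 0.0529 = 0.2284
B_III = 1 / 0.2284 = 4.3783
Σp_IVᵢ² = 0.14² + 0.16² + 0.08² + 0.16² + 0.03² + 0.07² + 0.17² + 0.19² = 0.0196 + 0.0256 + 0.0064 + 0.0256 + 0.0009 + 0.0049 + 0.0289 + 0.0361 = 0.1480
B_IV = 1 / 0.1480 = 6.7568
Highest B → broadest niche (most generalist): morphospecies IV (B = 6.76).

morphospecies IV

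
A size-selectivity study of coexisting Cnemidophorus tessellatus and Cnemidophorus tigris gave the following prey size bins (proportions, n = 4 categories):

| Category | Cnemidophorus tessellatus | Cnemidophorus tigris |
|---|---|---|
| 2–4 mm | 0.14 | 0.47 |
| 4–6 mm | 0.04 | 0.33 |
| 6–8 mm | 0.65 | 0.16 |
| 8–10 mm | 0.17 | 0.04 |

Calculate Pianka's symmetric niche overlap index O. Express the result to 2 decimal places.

0.46

Σ p₁ᵢp₂ᵢ = 0.0658 + 0.0132 + 0.1040 + 0.0068 = 0.1898
Σp_1ᵢ² = 0.14² + 0.04² + 0.65² + 0.17² = 0.0196 + 0.0016 + 0.4225 + 0.0289 = 0.4726
Σp_2ᵢ² = 0.47² + 0.33² + 0.16² + 0.04² = 0.2209 + 0.1089 + 0.0256 + 0.0016 = 0.3570
O = 0.1898 / √(0.4726 × 0.3570) = 0.1898 / 0.41075 = 0.4621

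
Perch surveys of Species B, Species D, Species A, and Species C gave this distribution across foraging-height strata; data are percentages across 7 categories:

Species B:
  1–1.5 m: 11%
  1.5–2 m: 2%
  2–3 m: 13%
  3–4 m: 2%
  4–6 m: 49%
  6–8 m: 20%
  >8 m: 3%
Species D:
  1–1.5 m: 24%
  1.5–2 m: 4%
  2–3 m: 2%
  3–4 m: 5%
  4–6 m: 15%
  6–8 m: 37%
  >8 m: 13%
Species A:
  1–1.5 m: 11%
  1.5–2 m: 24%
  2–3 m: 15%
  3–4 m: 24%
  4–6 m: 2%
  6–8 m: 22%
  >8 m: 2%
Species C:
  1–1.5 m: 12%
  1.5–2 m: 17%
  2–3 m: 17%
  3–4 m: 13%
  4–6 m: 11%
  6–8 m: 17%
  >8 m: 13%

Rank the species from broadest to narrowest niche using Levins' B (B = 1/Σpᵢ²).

Species C > Species A > Species D > Species B

Convert percentages to proportions (divide by 100).
Σp_Bᵢ² = 0.11² + 0.02² + 0.13² + 0.02² + 0.49² + 0.20² + 0.03² = 0.0121 + 0.0004 + 0.0169 + 0.0004 + 0.2401 + 0.0400 + 0.0009 = 0.3108
B_B = 1 / 0.3108 = 3.2175
Σp_Dᵢ² = 0.24² + 0.04² + 0.02² + 0.05² + 0.15² + 0.37² + 0.13² = 0.0576 + 0.0016 + 0.0004 + 0.0025 + 0.0225 + 0.1369 + 0.0169 = 0.2384
B_D = 1 / 0.2384 = 4.1946
Σp_Aᵢ² = 0.11² + 0.24² + 0.15² + 0.24² + 0.02² + 0.22² + 0.02² = 0.0121 + 0.0576 + 0.0225 + 0.0576 + 0.0004 + 0.0484 + 0.0004 = 0.1990
B_A = 1 / 0.1990 = 5.0251
Σp_Cᵢ² = 0.12² + 0.17² + 0.17² + 0.13² + 0.11² + 0.17² + 0.13² = 0.0144 + 0.0289 + 0.0289 + 0.0169 + 0.0121 + 0.0289 + 0.0169 = 0.1470
B_C = 1 / 0.1470 = 6.8027
Ranking by B (broadest → narrowest): Species C (6.80) > Species A (5.03) > Species D (4.19) > Species B (3.22)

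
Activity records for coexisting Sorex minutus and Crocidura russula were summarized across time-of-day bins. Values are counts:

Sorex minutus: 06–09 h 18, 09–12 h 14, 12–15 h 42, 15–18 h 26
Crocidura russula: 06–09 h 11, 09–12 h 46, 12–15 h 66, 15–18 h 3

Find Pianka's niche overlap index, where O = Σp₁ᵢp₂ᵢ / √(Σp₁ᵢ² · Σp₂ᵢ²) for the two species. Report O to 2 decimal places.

0.84

Proportions for Sorex minutus (n=100): 18/100=0.1800, 14/100=0.1400, 42/100=0.4200, 26/100=0.2600
Proportions for Crocidura russula (n=126): 11/126=0.0873, 46/126=0.3651, 66/126=0.5238, 3/126=0.0238
Σ p₁ᵢp₂ᵢ = 0.015714 + 0.051114 + 0.219996 + 0.006188 = 0.293012
Σp_1ᵢ² = 0.1800² + 0.1400² + 0.4200² + 0.2600² = 0.032400 + 0.019600 + 0.176400 + 0.067600 = 0.296000
Σp_2ᵢ² = 0.0873² + 0.3651² + 0.5238² + 0.0238² = 0.007621 + 0.133298 + 0.274366 + 0.000566 = 0.415851
O = 0.293012 / √(0.296000 × 0.415851) = 0.293012 / 0.3508445 = 0.8352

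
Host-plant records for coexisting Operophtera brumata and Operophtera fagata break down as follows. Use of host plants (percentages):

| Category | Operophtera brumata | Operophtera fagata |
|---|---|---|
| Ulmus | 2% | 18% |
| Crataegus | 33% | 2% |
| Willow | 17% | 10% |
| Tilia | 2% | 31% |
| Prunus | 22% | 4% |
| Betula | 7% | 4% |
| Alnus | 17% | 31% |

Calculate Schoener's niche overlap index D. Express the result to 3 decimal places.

Convert percentages to proportions (divide by 100).
Σ|p₁ᵢ − p₂ᵢ| = 0.16 + 0.31 + 0.07 + 0.29 + 0.18 + 0.03 + 0.14 = 1.18
D = 1 − ½ × 1.18 = 1 − 0.590 = 0.41000

0.410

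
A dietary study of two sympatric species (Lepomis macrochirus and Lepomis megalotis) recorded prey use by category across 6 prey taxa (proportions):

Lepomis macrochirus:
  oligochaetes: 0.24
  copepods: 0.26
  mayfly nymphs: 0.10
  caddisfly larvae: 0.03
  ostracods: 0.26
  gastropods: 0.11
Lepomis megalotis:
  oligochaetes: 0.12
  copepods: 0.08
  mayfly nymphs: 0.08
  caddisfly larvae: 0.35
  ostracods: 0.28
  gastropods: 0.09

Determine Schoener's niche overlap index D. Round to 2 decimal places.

0.66

Σ|p₁ᵢ − p₂ᵢ| = 0.12 + 0.18 + 0.02 + 0.32 + 0.02 + 0.02 = 0.68
D = 1 − ½ × 0.68 = 1 − 0.340 = 0.6600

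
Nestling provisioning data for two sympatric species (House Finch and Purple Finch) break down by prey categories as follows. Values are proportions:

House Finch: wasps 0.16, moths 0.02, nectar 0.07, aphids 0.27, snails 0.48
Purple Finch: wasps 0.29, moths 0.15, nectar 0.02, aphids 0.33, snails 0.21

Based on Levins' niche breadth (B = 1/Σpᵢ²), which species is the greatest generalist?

Purple Finch

Σp_Housᵢ² = 0.16² + 0.02² + 0.07² + 0.27² + 0.48² = 0.0256 + 0.0004 + 0.0049 + 0.0729 + 0.2304 = 0.3342
B_Hous = 1 / 0.3342 = 2.9922
Σp_Purpᵢ² = 0.29² + 0.15² + 0.02² + 0.33² + 0.21² = 0.0841 + 0.0225 + 0.0004 + 0.1089 + 0.0441 = 0.2600
B_Purp = 1 / 0.2600 = 3.8462
Highest B → broadest niche (most generalist): Purple Finch (B = 3.85).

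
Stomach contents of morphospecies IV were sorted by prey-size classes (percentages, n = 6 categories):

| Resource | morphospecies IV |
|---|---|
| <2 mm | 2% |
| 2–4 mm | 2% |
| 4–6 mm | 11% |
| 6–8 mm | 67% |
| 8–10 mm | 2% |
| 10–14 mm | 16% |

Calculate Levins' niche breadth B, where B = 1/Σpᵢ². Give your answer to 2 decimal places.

Convert percentages to proportions (divide by 100).
Σpᵢ² = 0.02² + 0.02² + 0.11² + 0.67² + 0.02² + 0.16² = 0.0004 + 0.0004 + 0.0121 + 0.4489 + 0.0004 + 0.0256 = 0.4878
B = 1 / 0.4878 = 2.0500

2.05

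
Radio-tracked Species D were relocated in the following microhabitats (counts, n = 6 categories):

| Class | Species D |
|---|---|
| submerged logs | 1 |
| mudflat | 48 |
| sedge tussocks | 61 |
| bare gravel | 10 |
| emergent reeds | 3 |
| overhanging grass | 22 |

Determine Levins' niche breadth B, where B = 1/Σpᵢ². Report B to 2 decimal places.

3.18

Proportions for Species D (n=145): 1/145=0.0069, 48/145=0.3310, 61/145=0.4207, 10/145=0.0690, 3/145=0.0207, 22/145=0.1517
Σpᵢ² = 0.0069² + 0.3310² + 0.4207² + 0.0690² + 0.0207² + 0.1517² = 0.000048 + 0.109561 + 0.176988 + 0.004761 + 0.000428 + 0.023013 = 0.314799
B = 1 / 0.314799 = 3.1766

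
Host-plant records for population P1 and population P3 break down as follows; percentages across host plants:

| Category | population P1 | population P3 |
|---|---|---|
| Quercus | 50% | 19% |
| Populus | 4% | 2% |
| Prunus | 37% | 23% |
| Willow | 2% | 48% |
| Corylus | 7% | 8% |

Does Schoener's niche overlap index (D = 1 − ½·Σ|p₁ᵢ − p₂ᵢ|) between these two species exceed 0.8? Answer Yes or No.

No

Convert percentages to proportions (divide by 100).
Σ|p₁ᵢ − p₂ᵢ| = 0.31 + 0.02 + 0.14 + 0.46 + 0.01 = 0.94
D = 1 − ½ × 0.94 = 1 − 0.470 = 0.5300
D = 0.5300 < 0.8 → No.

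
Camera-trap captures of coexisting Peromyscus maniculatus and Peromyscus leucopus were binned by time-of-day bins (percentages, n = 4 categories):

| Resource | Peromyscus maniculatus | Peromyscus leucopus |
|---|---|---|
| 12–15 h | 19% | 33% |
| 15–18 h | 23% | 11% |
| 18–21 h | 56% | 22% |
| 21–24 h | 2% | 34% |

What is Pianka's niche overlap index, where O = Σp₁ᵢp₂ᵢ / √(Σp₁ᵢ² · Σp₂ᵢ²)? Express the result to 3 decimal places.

Convert percentages to proportions (divide by 100).
Σ p₁ᵢp₂ᵢ = 0.0627 + 0.0253 + 0.1232 + 0.0068 = 0.2180
Σp_1ᵢ² = 0.19² + 0.23² + 0.56² + 0.02² = 0.0361 + 0.0529 + 0.3136 + 0.0004 = 0.4030
Σp_2ᵢ² = 0.33² + 0.11² + 0.22² + 0.34² = 0.1089 + 0.0121 + 0.0484 + 0.1156 = 0.2850
O = 0.2180 / √(0.4030 × 0.2850) = 0.2180 / 0.338903 = 0.64325

0.643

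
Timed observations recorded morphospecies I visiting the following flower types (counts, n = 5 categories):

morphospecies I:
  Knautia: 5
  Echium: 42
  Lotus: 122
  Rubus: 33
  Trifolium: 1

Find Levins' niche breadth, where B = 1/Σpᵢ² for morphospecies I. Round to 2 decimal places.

2.32

Proportions for morphospecies I (n=203): 5/203=0.0246, 42/203=0.2069, 122/203=0.6010, 33/203=0.1626, 1/203=0.0049
Σpᵢ² = 0.0246² + 0.2069² + 0.6010² + 0.1626² + 0.0049² = 0.000605 + 0.042808 + 0.361201 + 0.026439 + 0.000024 = 0.431077
B = 1 / 0.431077 = 2.3198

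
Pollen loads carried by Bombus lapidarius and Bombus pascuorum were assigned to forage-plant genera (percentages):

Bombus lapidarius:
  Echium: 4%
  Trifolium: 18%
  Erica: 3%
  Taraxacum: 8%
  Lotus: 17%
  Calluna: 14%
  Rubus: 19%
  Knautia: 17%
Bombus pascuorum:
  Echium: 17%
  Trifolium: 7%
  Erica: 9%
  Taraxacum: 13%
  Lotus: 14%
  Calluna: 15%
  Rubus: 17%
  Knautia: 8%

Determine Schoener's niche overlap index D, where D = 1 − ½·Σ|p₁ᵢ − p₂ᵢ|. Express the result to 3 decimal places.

Convert percentages to proportions (divide by 100).
Σ|p₁ᵢ − p₂ᵢ| = 0.13 + 0.11 + 0.06 + 0.05 + 0.03 + 0.01 + 0.02 + 0.09 = 0.50
D = 1 − ½ × 0.50 = 1 − 0.250 = 0.75000

0.750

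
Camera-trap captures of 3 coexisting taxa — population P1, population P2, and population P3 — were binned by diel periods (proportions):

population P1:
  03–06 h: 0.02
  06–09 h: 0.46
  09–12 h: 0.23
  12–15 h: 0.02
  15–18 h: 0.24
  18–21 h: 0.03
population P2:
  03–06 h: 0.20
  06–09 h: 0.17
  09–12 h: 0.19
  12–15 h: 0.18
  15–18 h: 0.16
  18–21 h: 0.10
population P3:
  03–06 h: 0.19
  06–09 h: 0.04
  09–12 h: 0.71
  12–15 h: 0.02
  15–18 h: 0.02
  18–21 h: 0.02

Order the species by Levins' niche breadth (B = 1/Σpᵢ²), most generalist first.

population P2 > population P1 > population P3

Σp_P1ᵢ² = 0.02² + 0.46² + 0.23² + 0.02² + 0.24² + 0.03² = 0.0004 + 0.2116 + 0.0529 + 0.0004 + 0.0576 + 0.0009 = 0.3238
B_P1 = 1 / 0.3238 = 3.0883
Σp_P2ᵢ² = 0.20² + 0.17² + 0.19² + 0.18² + 0.16² + 0.10² = 0.0400 + 0.0289 + 0.0361 + 0.0324 + 0.0256 + 0.0100 = 0.1730
B_P2 = 1 / 0.1730 = 5.7803
Σp_P3ᵢ² = 0.19² + 0.04² + 0.71² + 0.02² + 0.02² + 0.02² = 0.0361 + 0.0016 + 0.5041 + 0.0004 + 0.0004 + 0.0004 = 0.5430
B_P3 = 1 / 0.5430 = 1.8416
Ranking by B (broadest → narrowest): population P2 (5.78) > population P1 (3.09) > population P3 (1.84)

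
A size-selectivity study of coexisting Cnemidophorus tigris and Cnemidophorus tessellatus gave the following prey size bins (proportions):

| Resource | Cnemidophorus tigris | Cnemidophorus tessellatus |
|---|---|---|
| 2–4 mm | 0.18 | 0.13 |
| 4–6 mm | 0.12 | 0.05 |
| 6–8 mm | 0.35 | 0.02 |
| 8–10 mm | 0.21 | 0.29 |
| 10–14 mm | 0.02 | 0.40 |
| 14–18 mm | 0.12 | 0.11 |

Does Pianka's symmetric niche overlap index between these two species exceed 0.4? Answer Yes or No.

Σ p₁ᵢp₂ᵢ = 0.0234 + 0.0060 + 0.0070 + 0.0609 + 0.0080 + 0.0132 = 0.1185
Σp_1ᵢ² = 0.18² + 0.12² + 0.35² + 0.21² + 0.02² + 0.12² = 0.0324 + 0.0144 + 0.1225 + 0.0441 + 0.0004 + 0.0144 = 0.2282
Σp_2ᵢ² = 0.13² + 0.05² + 0.02² + 0.29² + 0.40² + 0.11² = 0.0169 + 0.0025 + 0.0004 + 0.0841 + 0.1600 + 0.0121 = 0.2760
O = 0.1185 / √(0.2282 × 0.2760) = 0.1185 / 0.25096 = 0.4722
O = 0.4722 > 0.4 → Yes.

Yes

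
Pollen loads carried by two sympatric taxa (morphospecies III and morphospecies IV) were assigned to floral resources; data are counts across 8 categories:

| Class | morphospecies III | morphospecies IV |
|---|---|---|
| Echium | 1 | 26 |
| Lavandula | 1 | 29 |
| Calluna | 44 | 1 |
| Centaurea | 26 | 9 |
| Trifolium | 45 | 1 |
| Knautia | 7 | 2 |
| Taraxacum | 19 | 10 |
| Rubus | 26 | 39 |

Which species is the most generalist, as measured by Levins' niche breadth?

morphospecies III

Proportions for morphospecies III (n=169): 1/169=0.0059, 1/169=0.0059, 44/169=0.2604, 26/169=0.1538, 45/169=0.2663, 7/169=0.0414, 19/169=0.1124, 26/169=0.1538
Proportions for morphospecies IV (n=117): 26/117=0.2222, 29/117=0.2479, 1/117=0.0085, 9/117=0.0769, 1/117=0.0085, 2/117=0.0171, 10/117=0.0855, 39/117=0.3333
Σp_IIIᵢ² = 0.0059² + 0.0059² + 0.2604² + 0.1538² + 0.2663² + 0.0414² + 0.1124² + 0.1538² = 0.000035 + 0.000035 + 0.067808 + 0.023654 + 0.070916 + 0.001714 + 0.012634 + 0.023654 = 0.200450
B_III = 1 / 0.200450 = 4.9888
Σp_IVᵢ² = 0.2222² + 0.2479² + 0.0085² + 0.0769² + 0.0085² + 0.0171² + 0.0855² + 0.3333² = 0.049373 + 0.061454 + 0.000072 + 0.005914 + 0.000072 + 0.000292 + 0.007310 + 0.111089 = 0.235576
B_IV = 1 / 0.235576 = 4.2449
Highest B → broadest niche (most generalist): morphospecies III (B = 4.99).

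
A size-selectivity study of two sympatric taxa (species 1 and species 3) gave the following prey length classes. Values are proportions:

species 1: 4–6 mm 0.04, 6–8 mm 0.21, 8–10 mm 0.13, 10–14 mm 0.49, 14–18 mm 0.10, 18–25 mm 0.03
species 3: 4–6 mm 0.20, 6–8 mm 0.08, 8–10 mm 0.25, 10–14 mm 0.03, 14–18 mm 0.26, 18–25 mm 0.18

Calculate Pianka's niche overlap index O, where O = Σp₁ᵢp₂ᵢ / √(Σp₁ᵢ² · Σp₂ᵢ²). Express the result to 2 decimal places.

0.40

Σ p₁ᵢp₂ᵢ = 0.0080 + 0.0168 + 0.0325 + 0.0147 + 0.0260 + 0.0054 = 0.1034
Σp_1ᵢ² = 0.04² + 0.21² + 0.13² + 0.49² + 0.10² + 0.03² = 0.0016 + 0.0441 + 0.0169 + 0.2401 + 0.0100 + 0.0009 = 0.3136
Σp_2ᵢ² = 0.20² + 0.08² + 0.25² + 0.03² + 0.26² + 0.18² = 0.0400 + 0.0064 + 0.0625 + 0.0009 + 0.0676 + 0.0324 = 0.2098
O = 0.1034 / √(0.3136 × 0.2098) = 0.1034 / 0.25650 = 0.4031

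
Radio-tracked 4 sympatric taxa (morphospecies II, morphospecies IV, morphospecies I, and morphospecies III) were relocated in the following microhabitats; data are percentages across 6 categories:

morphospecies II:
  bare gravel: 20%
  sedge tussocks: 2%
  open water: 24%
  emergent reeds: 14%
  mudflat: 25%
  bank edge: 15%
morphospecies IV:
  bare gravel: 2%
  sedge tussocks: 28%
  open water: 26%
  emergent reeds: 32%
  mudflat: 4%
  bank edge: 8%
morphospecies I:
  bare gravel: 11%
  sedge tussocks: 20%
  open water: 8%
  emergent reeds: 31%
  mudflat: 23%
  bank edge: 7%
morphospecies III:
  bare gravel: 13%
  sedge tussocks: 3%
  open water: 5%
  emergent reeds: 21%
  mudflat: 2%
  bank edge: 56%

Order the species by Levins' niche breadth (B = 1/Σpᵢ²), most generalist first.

morphospecies II > morphospecies I > morphospecies IV > morphospecies III

Convert percentages to proportions (divide by 100).
Σp_IIᵢ² = 0.20² + 0.02² + 0.24² + 0.14² + 0.25² + 0.15² = 0.0400 + 0.0004 + 0.0576 + 0.0196 + 0.0625 + 0.0225 = 0.2026
B_II = 1 / 0.2026 = 4.9358
Σp_IVᵢ² = 0.02² + 0.28² + 0.26² + 0.32² + 0.04² + 0.08² = 0.0004 + 0.0784 + 0.0676 + 0.1024 + 0.0016 + 0.0064 = 0.2568
B_IV = 1 / 0.2568 = 3.8941
Σp_Iᵢ² = 0.11² + 0.20² + 0.08² + 0.31² + 0.23² + 0.07² = 0.0121 + 0.0400 + 0.0064 + 0.0961 + 0.0529 + 0.0049 = 0.2124
B_I = 1 / 0.2124 = 4.7081
Σp_IIIᵢ² = 0.13² + 0.03² + 0.05² + 0.21² + 0.02² + 0.56² = 0.0169 + 0.0009 + 0.0025 + 0.0441 + 0.0004 + 0.3136 = 0.3784
B_III = 1 / 0.3784 = 2.6427
Ranking by B (broadest → narrowest): morphospecies II (4.94) > morphospecies I (4.71) > morphospecies IV (3.89) > morphospecies III (2.64)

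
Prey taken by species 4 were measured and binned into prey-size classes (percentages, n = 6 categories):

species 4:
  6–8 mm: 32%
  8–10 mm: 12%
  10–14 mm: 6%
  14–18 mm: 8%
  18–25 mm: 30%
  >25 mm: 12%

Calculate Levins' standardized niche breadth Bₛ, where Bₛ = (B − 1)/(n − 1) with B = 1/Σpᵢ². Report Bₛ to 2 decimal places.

Convert percentages to proportions (divide by 100).
Σpᵢ² = 0.32² + 0.12² + 0.06² + 0.08² + 0.30² + 0.12² = 0.1024 + 0.0144 + 0.0036 + 0.0064 + 0.0900 + 0.0144 = 0.2312
B = 1 / 0.2312 = 4.3253
Bₛ = (B − 1)/(n − 1) = (4.3253 − 1)/(6 − 1) = 3.3253/5 = 0.6651

0.67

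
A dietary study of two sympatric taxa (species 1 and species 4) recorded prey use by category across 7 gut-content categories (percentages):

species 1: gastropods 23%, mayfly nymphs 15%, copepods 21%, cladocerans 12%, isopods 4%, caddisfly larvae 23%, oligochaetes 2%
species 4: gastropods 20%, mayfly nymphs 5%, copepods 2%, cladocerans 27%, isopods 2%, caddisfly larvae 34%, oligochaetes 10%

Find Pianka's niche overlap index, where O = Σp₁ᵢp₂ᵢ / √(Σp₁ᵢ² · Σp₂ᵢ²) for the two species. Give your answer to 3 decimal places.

Convert percentages to proportions (divide by 100).
Σ p₁ᵢp₂ᵢ = 0.0460 + 0.0075 + 0.0042 + 0.0324 + 0.0008 + 0.0782 + 0.0020 = 0.1711
Σp_1ᵢ² = 0.23² + 0.15² + 0.21² + 0.12² + 0.04² + 0.23² + 0.02² = 0.0529 + 0.0225 + 0.0441 + 0.0144 + 0.0016 + 0.0529 + 0.0004 = 0.1888
Σp_2ᵢ² = 0.20² + 0.05² + 0.02² + 0.27² + 0.02² + 0.34² + 0.10² = 0.0400 + 0.0025 + 0.0004 + 0.0729 + 0.0004 + 0.1156 + 0.0100 = 0.2418
O = 0.1711 / √(0.1888 × 0.2418) = 0.1711 / 0.213663 = 0.80079

0.801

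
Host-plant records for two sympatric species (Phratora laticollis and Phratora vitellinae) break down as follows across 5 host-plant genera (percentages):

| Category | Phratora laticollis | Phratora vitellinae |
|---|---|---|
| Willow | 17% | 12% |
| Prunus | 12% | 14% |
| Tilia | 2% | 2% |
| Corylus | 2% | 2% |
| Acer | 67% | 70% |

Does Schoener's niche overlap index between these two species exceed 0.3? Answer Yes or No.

Yes

Convert percentages to proportions (divide by 100).
Σ|p₁ᵢ − p₂ᵢ| = 0.05 + 0.02 + 0.00 + 0.00 + 0.03 = 0.10
D = 1 − ½ × 0.10 = 1 − 0.050 = 0.9500
D = 0.9500 > 0.3 → Yes.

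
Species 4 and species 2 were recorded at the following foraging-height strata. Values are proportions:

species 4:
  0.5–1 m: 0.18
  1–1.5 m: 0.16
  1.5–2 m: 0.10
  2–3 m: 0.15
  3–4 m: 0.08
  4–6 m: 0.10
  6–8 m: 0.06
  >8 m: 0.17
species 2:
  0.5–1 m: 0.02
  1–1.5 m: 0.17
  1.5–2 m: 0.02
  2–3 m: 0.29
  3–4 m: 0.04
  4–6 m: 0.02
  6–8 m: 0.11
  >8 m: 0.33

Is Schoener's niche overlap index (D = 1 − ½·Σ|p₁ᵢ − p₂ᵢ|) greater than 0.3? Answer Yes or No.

Yes

Σ|p₁ᵢ − p₂ᵢ| = 0.16 + 0.01 + 0.08 + 0.14 + 0.04 + 0.08 + 0.05 + 0.16 = 0.72
D = 1 − ½ × 0.72 = 1 − 0.360 = 0.6400
D = 0.6400 > 0.3 → Yes.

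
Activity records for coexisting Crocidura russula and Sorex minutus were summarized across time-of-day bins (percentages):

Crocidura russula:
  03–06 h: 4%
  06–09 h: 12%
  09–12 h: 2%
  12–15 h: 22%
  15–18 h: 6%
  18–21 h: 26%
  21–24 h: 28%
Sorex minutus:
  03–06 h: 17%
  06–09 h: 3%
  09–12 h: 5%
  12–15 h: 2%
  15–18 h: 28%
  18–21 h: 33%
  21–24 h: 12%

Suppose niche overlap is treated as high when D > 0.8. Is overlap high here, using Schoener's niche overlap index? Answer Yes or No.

No

Convert percentages to proportions (divide by 100).
Σ|p₁ᵢ − p₂ᵢ| = 0.13 + 0.09 + 0.03 + 0.20 + 0.22 + 0.07 + 0.16 = 0.90
D = 1 − ½ × 0.90 = 1 − 0.450 = 0.5500
D = 0.5500 < 0.8 → No.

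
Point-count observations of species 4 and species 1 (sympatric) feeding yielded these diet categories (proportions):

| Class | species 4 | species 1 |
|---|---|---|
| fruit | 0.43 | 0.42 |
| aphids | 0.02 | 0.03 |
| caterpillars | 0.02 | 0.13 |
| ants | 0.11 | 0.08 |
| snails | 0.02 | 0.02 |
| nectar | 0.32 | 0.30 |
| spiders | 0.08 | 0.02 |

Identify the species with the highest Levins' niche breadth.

species 1

Σp_4ᵢ² = 0.43² + 0.02² + 0.02² + 0.11² + 0.02² + 0.32² + 0.08² = 0.1849 + 0.0004 + 0.0004 + 0.0121 + 0.0004 + 0.1024 + 0.0064 = 0.3070
B_4 = 1 / 0.3070 = 3.2573
Σp_1ᵢ² = 0.42² + 0.03² + 0.13² + 0.08² + 0.02² + 0.30² + 0.02² = 0.1764 + 0.0009 + 0.0169 + 0.0064 + 0.0004 + 0.0900 + 0.0004 = 0.2914
B_1 = 1 / 0.2914 = 3.4317
Highest B → broadest niche (most generalist): species 1 (B = 3.43).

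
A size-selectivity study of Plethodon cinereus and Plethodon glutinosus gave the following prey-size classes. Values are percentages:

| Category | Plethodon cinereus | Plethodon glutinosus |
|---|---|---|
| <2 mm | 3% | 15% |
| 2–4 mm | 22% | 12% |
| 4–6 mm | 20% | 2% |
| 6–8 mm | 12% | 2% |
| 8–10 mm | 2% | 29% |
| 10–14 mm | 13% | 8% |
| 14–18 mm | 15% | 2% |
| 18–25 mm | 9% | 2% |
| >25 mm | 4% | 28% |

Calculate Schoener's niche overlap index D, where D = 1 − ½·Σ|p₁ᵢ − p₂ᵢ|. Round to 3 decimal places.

Convert percentages to proportions (divide by 100).
Σ|p₁ᵢ − p₂ᵢ| = 0.12 + 0.10 + 0.18 + 0.10 + 0.27 + 0.05 + 0.13 + 0.07 + 0.24 = 1.26
D = 1 − ½ × 1.26 = 1 − 0.630 = 0.37000

0.370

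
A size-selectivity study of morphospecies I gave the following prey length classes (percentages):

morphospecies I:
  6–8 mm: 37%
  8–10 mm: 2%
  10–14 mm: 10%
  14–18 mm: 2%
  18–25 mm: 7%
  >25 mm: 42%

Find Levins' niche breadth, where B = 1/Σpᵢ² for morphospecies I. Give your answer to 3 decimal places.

Convert percentages to proportions (divide by 100).
Σpᵢ² = 0.37² + 0.02² + 0.10² + 0.02² + 0.07² + 0.42² = 0.1369 + 0.0004 + 0.0100 + 0.0004 + 0.0049 + 0.1764 = 0.3290
B = 1 / 0.3290 = 3.03951

3.040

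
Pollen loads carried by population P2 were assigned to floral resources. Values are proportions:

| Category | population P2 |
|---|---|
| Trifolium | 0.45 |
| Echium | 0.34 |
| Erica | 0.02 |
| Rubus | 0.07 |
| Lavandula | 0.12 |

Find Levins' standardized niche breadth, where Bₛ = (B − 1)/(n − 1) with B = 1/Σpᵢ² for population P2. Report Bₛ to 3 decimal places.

Σpᵢ² = 0.45² + 0.34² + 0.02² + 0.07² + 0.12² = 0.2025 + 0.1156 + 0.0004 + 0.0049 + 0.0144 = 0.3378
B = 1 / 0.3378 = 2.96033
Bₛ = (B − 1)/(n − 1) = (2.96033 − 1)/(5 − 1) = 1.96033/4 = 0.49008

0.490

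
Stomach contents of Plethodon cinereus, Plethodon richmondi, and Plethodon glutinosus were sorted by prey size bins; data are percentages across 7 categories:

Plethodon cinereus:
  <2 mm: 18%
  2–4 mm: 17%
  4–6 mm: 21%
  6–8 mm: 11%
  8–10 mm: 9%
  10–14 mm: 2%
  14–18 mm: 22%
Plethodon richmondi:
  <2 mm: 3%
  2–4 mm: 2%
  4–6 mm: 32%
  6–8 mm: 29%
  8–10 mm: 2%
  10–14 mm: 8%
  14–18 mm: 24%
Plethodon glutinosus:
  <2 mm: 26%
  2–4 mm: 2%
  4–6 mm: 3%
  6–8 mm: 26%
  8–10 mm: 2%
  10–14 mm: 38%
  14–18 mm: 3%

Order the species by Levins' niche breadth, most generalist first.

Plethodon cinereus > Plethodon richmondi > Plethodon glutinosus

Convert percentages to proportions (divide by 100).
Σp_cineᵢ² = 0.18² + 0.17² + 0.21² + 0.11² + 0.09² + 0.02² + 0.22² = 0.0324 + 0.0289 + 0.0441 + 0.0121 + 0.0081 + 0.0004 + 0.0484 = 0.1744
B_cine = 1 / 0.1744 = 5.7339
Σp_richᵢ² = 0.03² + 0.02² + 0.32² + 0.29² + 0.02² + 0.08² + 0.24² = 0.0009 + 0.0004 + 0.1024 + 0.0841 + 0.0004 + 0.0064 + 0.0576 = 0.2522
B_rich = 1 / 0.2522 = 3.9651
Σp_glutᵢ² = 0.26² + 0.02² + 0.03² + 0.26² + 0.02² + 0.38² + 0.03² = 0.0676 + 0.0004 + 0.0009 + 0.0676 + 0.0004 + 0.1444 + 0.0009 = 0.2822
B_glut = 1 / 0.2822 = 3.5436
Ranking by B (broadest → narrowest): Plethodon cinereus (5.73) > Plethodon richmondi (3.97) > Plethodon glutinosus (3.54)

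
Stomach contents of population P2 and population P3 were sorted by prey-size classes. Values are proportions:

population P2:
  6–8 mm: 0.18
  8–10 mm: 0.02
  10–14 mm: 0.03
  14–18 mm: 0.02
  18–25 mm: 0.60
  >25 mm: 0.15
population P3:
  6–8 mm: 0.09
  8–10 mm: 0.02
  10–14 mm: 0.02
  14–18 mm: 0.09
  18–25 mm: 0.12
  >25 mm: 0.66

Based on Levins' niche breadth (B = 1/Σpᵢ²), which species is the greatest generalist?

Σp_P2ᵢ² = 0.18² + 0.02² + 0.03² + 0.02² + 0.60² + 0.15² = 0.0324 + 0.0004 + 0.0009 + 0.0004 + 0.3600 + 0.0225 = 0.4166
B_P2 = 1 / 0.4166 = 2.4004
Σp_P3ᵢ² = 0.09² + 0.02² + 0.02² + 0.09² + 0.12² + 0.66² = 0.0081 + 0.0004 + 0.0004 + 0.0081 + 0.0144 + 0.4356 = 0.4670
B_P3 = 1 / 0.4670 = 2.1413
Highest B → broadest niche (most generalist): population P2 (B = 2.40).

population P2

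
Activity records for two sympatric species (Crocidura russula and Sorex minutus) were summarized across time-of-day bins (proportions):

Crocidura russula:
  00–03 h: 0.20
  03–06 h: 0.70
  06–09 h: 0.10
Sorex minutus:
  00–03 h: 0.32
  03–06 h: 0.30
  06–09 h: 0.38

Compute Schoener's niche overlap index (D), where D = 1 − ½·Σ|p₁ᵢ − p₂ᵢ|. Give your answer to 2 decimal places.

Σ|p₁ᵢ − p₂ᵢ| = 0.12 + 0.40 + 0.28 = 0.80
D = 1 − ½ × 0.80 = 1 − 0.400 = 0.6000

0.60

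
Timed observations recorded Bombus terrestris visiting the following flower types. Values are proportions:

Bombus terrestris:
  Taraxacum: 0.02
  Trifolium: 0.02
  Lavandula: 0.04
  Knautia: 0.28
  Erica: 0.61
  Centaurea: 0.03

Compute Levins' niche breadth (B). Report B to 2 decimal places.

Σpᵢ² = 0.02² + 0.02² + 0.04² + 0.28² + 0.61² + 0.03² = 0.0004 + 0.0004 + 0.0016 + 0.0784 + 0.3721 + 0.0009 = 0.4538
B = 1 / 0.4538 = 2.2036

2.20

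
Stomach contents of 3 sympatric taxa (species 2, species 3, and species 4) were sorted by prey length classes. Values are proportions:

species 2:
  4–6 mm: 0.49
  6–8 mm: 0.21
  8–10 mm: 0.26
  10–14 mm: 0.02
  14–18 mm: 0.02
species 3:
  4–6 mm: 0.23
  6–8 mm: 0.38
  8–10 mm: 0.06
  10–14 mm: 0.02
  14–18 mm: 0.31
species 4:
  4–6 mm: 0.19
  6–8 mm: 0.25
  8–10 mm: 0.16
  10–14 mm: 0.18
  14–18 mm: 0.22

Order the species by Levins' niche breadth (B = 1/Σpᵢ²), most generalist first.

species 4 > species 3 > species 2

Σp_2ᵢ² = 0.49² + 0.21² + 0.26² + 0.02² + 0.02² = 0.2401 + 0.0441 + 0.0676 + 0.0004 + 0.0004 = 0.3526
B_2 = 1 / 0.3526 = 2.8361
Σp_3ᵢ² = 0.23² + 0.38² + 0.06² + 0.02² + 0.31² = 0.0529 + 0.1444 + 0.0036 + 0.0004 + 0.0961 = 0.2974
B_3 = 1 / 0.2974 = 3.3625
Σp_4ᵢ² = 0.19² + 0.25² + 0.16² + 0.18² + 0.22² = 0.0361 + 0.0625 + 0.0256 + 0.0324 + 0.0484 = 0.2050
B_4 = 1 / 0.2050 = 4.8780
Ranking by B (broadest → narrowest): species 4 (4.88) > species 3 (3.36) > species 2 (2.84)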